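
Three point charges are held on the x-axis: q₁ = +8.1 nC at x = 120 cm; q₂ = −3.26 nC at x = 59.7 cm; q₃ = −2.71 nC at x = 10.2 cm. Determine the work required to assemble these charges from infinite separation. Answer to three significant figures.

-4.13×10⁻⁷ J

The work to assemble the configuration equals its total potential energy, U = Σ kqᵢqⱼ/rᵢⱼ over all pairs.
Pair separations: r₁₂ = 0.603 m, r₁₃ = 1.10 m, r₂₃ = 0.495 m.
U = (-3.94×10⁻⁷) + (-1.80×10⁻⁷) + (1.60×10⁻⁷) = -4.13×10⁻⁷ J.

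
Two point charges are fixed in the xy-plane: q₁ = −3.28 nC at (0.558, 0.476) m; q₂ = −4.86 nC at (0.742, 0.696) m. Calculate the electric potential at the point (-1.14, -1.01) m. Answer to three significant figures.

Electric potential is a scalar, so the contributions from each charge add algebraically: V = Σ kqᵢ/rᵢ.
Distances from the field point to each charge: r₁ = 2.26 m, r₂ = 2.54 m.
V = k[(-3.28×10⁻⁹)/(2.26) + (-4.86×10⁻⁹)/(2.54)] = -30.3 V.

-30.3 V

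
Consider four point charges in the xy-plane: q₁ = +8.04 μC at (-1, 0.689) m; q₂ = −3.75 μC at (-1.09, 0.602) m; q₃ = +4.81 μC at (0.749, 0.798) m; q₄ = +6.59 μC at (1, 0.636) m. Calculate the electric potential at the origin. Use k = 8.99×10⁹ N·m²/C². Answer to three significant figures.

The total potential is the scalar sum of each charge's contribution, V = Σ kqᵢ/rᵢ.
Distances from the field point to each charge: r₁ = 1.21 m, r₂ = 1.25 m, r₃ = 1.09 m, r₄ = 1.19 m.
V = k[(8.04×10⁻⁶)/(1.21) + (-3.75×10⁻⁶)/(1.25) + (4.81×10⁻⁶)/(1.09) + (6.59×10⁻⁶)/(1.19)] = 1.22×10⁵ V.

1.22×10⁵ V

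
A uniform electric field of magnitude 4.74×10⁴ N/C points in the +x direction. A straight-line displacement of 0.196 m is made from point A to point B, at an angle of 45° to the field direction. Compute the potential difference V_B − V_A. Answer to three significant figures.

Only the component of displacement along E changes the potential: ΔV = −E·d·cosθ.
ΔV = −(4.74×10⁴ V/m)(0.196 m)cos45° = -6570 V.

-6570 V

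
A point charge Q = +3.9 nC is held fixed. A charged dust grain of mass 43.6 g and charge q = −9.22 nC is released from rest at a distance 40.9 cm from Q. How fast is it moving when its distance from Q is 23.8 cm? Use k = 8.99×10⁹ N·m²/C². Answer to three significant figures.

Only the electrostatic force acts, so mechanical energy is conserved: ½mv² = U₁ − U₂ = kQq(1/r₁ − 1/r₂).
U₁ − U₂ = (8.99×10⁹ N·m²/C²)(3.90×10⁻⁹ C)(-9.22×10⁻⁹ C)(1/0.409 − 1/0.238) = 5.68×10⁻⁷ J.
v = √(2·5.68×10⁻⁷/0.0436) = 5.10×10⁻³ m/s.

5.10×10⁻³ m/s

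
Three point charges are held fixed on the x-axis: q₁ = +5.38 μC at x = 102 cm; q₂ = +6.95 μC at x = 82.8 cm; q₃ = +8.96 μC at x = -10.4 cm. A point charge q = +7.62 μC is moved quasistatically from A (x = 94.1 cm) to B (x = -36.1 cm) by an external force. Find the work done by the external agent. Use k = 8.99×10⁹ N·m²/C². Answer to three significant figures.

-6.41 J

For quasistatic motion the external work equals the change in potential energy: W_ext = qΔV = q(V_B − V_A).
At A: distances to the source charges are 0.0790 m, 0.113 m, 1.04 m; V_A = Σ kqᵢ/rᵢ = 1.24×10⁶ V.
At B: distances to the source charges are 1.38 m, 1.19 m, 0.257 m; V_B = Σ kqᵢ/rᵢ = 4.01×10⁵ V.
ΔV = V_B − V_A = -8.41×10⁵ V.
W_ext = qΔV = (7.62×10⁻⁶ C)(-8.41×10⁵ V) = -6.41 J.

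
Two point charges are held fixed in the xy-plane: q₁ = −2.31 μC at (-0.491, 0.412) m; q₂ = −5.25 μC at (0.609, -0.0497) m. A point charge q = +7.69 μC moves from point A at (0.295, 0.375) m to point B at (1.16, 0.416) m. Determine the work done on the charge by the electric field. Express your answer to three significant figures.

The work done by the electric force is W_field = −ΔU = −q(V_B − V_A) = q(V_A − V_B).
At A: distances to the source charges are 0.787 m, 0.528 m; V_A = Σ kqᵢ/rᵢ = -1.16×10⁵ V.
At B: distances to the source charges are 1.65 m, 0.721 m; V_B = Σ kqᵢ/rᵢ = -7.80×10⁴ V.
ΔV = V_B − V_A = 3.78×10⁴ V.
W_field = −qΔV = −(7.69×10⁻⁶ C)(3.78×10⁴ V) = -0.290 J.

-0.290 J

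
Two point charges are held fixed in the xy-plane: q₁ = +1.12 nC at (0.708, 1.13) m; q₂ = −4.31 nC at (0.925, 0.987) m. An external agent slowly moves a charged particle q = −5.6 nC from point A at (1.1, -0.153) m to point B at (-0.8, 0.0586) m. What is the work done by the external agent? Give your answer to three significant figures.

-6.58×10⁻⁸ J

For quasistatic motion the external work equals the change in potential energy: W_ext = qΔV = q(V_B − V_A).
At A: distances to the source charges are 1.34 m, 1.15 m; V_A = Σ kqᵢ/rᵢ = -26.1 V.
At B: distances to the source charges are 1.85 m, 1.96 m; V_B = Σ kqᵢ/rᵢ = -14.3 V.
ΔV = V_B − V_A = 11.8 V.
W_ext = qΔV = (-5.60×10⁻⁹ C)(11.8 V) = -6.58×10⁻⁸ J.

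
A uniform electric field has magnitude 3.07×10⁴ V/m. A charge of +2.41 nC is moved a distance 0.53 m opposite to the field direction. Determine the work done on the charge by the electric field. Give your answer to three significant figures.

-3.92×10⁻⁵ J

The potential change for a displacement 0.53 m opposite to the field direction is ΔV = +Ed = 1.63×10⁴ V.
W_field = −qΔV = -3.92×10⁻⁵ J.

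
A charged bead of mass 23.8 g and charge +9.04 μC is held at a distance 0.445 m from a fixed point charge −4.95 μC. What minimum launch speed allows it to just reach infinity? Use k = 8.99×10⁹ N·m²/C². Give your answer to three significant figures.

8.72 m/s

To just escape, total mechanical energy must reach zero at infinity: ½mv²_min + U = 0, so ½mv²_min = −U = |kQq|/r.
|U| = |kQq|/r = (8.99×10⁹ N·m²/C²)(4.95×10⁻⁶)(9.04×10⁻⁶)/(0.445) = 0.904 J.
v_min = √(2|U|/m) = √(2·0.904/0.0238) = 8.72 m/s.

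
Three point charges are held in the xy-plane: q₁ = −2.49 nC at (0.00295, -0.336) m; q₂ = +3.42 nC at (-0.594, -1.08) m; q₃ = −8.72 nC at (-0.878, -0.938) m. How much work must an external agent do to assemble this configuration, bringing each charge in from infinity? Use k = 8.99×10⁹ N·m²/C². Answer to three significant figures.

-7.42×10⁻⁷ J

The assembly work is the sum of pairwise potential energies, U = Σ_{i<j} kqᵢqⱼ/rᵢⱼ.
Pair separations: r₁₂ = 0.954 m, r₁₃ = 1.07 m, r₂₃ = 0.318 m.
U = (-8.03×10⁻⁸) + (1.83×10⁻⁷) + (-8.44×10⁻⁷) = -7.42×10⁻⁷ J.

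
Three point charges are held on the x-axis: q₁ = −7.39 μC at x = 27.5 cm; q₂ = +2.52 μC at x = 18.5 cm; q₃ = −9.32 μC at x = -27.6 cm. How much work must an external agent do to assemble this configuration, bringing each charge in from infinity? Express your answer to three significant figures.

-1.19 J

The work to assemble the configuration equals its total potential energy, U = Σ kqᵢqⱼ/rᵢⱼ over all pairs.
Pair separations: r₁₂ = 0.0900 m, r₁₃ = 0.551 m, r₂₃ = 0.461 m.
U = (-1.86) + (1.12) + (-0.458) = -1.19 J.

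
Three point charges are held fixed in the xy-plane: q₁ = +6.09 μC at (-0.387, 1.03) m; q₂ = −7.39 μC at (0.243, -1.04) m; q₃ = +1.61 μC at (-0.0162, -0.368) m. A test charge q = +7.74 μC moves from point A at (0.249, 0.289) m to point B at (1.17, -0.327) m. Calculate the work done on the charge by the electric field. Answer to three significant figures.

0.345 J

The work done by the electric force is W_field = −ΔU = −q(V_B − V_A) = q(V_A − V_B).
At A: distances to the source charges are 0.977 m, 1.33 m, 0.709 m; V_A = Σ kqᵢ/rᵢ = 2.65×10⁴ V.
At B: distances to the source charges are 2.07 m, 1.17 m, 1.19 m; V_B = Σ kqᵢ/rᵢ = -1.81×10⁴ V.
ΔV = V_B − V_A = -4.46×10⁴ V.
W_field = −qΔV = −(7.74×10⁻⁶ C)(-4.46×10⁴ V) = 0.345 J.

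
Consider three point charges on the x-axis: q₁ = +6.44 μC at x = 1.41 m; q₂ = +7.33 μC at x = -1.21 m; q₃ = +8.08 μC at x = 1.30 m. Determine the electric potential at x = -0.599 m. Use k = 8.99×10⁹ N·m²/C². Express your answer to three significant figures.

1.75×10⁵ V

The total potential is the scalar sum of each charge's contribution, V = Σ kqᵢ/rᵢ.
Distances from the field point to each charge: r₁ = 2.01 m, r₂ = 0.611 m, r₃ = 1.90 m.
V = k[(6.44×10⁻⁶)/(2.01) + (7.33×10⁻⁶)/(0.611) + (8.08×10⁻⁶)/(1.90)] = 1.75×10⁵ V.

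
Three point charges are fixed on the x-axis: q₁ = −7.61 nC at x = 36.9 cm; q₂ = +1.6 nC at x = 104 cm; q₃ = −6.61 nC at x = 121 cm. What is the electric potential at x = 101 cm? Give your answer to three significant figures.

Electric potential is a scalar, so the contributions from each charge add algebraically: V = Σ kqᵢ/rᵢ.
Distances from the field point to each charge: r₁ = 0.641 m, r₂ = 0.0300 m, r₃ = 0.200 m.
V = k[(-7.61×10⁻⁹)/(0.641) + (1.60×10⁻⁹)/(0.0300) + (-6.61×10⁻⁹)/(0.200)] = 75.6 V.

75.6 V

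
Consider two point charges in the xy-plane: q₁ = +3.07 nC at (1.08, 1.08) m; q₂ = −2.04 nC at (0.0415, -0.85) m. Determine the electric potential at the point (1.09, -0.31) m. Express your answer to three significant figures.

The total potential is the scalar sum of each charge's contribution, V = Σ kqᵢ/rᵢ.
Distances from the field point to each charge: r₁ = 1.39 m, r₂ = 1.18 m.
V = k[(3.07×10⁻⁹)/(1.39) + (-2.04×10⁻⁹)/(1.18)] = 4.30 V.

4.30 V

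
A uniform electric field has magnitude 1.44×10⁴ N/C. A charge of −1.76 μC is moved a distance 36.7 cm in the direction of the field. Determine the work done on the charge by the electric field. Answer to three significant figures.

-9.30×10⁻³ J

The potential change for a displacement 36.7 cm in the direction of the field is ΔV = −Ed = -5280 V.
W_field = −qΔV = -9.30×10⁻³ J.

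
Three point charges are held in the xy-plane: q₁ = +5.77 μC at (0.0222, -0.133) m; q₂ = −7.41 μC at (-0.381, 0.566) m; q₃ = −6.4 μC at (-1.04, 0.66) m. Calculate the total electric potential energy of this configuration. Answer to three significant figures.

-0.0863 J

The assembly work is the sum of pairwise potential energies, U = Σ_{i<j} kqᵢqⱼ/rᵢⱼ.
Pair separations: r₁₂ = 0.807 m, r₁₃ = 1.33 m, r₂₃ = 0.666 m.
U = (-0.476) + (-0.250) + (0.640) = -0.0863 J.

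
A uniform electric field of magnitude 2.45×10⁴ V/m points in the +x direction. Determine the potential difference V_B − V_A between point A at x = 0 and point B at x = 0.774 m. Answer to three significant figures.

-1.90×10⁴ V

In a uniform field, potential decreases in the direction of E: V_B − V_A = −E·Δx.
V_B − V_A = −(2.45×10⁴ V/m)(0.774 m) = -1.90×10⁴ V.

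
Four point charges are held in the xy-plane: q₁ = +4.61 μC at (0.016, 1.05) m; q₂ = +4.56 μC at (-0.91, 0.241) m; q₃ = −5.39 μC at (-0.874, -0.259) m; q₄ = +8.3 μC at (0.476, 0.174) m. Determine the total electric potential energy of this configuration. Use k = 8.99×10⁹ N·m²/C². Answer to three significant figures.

The work to assemble the configuration equals its total potential energy, U = Σ kqᵢqⱼ/rᵢⱼ over all pairs.
Pair separations: r₁₂ = 1.23 m, r₁₃ = 1.58 m, r₁₄ = 0.989 m, r₂₃ = 0.501 m, r₂₄ = 1.39 m, r₃₄ = 1.42 m.
Summing all 6 pair terms gives U = -0.119 J.

-0.119 J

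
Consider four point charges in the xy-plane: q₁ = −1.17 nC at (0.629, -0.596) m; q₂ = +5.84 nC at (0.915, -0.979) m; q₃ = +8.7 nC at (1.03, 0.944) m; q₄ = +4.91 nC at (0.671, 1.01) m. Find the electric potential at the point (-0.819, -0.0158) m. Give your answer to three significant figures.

The total potential is the scalar sum of each charge's contribution, V = Σ kqᵢ/rᵢ.
Distances from the field point to each charge: r₁ = 1.56 m, r₂ = 1.98 m, r₃ = 2.08 m, r₄ = 1.81 m.
V = k[(-1.17×10⁻⁹)/(1.56) + (5.84×10⁻⁹)/(1.98) + (8.70×10⁻⁹)/(2.08) + (4.91×10⁻⁹)/(1.81)] = 81.7 V.

81.7 V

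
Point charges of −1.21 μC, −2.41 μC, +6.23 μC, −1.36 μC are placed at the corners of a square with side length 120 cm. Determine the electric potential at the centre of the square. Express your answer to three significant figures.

Electric potential is a scalar, so the contributions from each charge add algebraically: V = Σ kqᵢ/rᵢ.
The distance from each corner to the centre is a√2/2 = 0.849 m.
V = k[(-1.21×10⁻⁶)/(0.849) + (-2.41×10⁻⁶)/(0.849) + (6.23×10⁻⁶)/(0.849) + (-1.36×10⁻⁶)/(0.849)] = 1.32×10⁴ V.

1.32×10⁴ V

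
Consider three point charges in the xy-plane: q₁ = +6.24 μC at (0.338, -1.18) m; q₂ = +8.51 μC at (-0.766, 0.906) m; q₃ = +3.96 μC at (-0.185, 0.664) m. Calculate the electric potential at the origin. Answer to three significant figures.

1.62×10⁵ V

Electric potential is a scalar, so the contributions from each charge add algebraically: V = Σ kqᵢ/rᵢ.
Distances from the field point to each charge: r₁ = 1.23 m, r₂ = 1.19 m, r₃ = 0.689 m.
V = k[(6.24×10⁻⁶)/(1.23) + (8.51×10⁻⁶)/(1.19) + (3.96×10⁻⁶)/(0.689)] = 1.62×10⁵ V.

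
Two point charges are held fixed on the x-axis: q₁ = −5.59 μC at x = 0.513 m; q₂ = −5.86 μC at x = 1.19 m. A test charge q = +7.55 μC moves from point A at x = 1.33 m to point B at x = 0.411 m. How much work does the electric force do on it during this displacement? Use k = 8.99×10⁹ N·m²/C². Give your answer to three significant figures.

0.925 J

The work done by the electric force is W_field = −ΔU = −q(V_B − V_A) = q(V_A − V_B).
At A: distances to the source charges are 0.817 m, 0.140 m; V_A = Σ kqᵢ/rᵢ = -4.38×10⁵ V.
At B: distances to the source charges are 0.102 m, 0.779 m; V_B = Σ kqᵢ/rᵢ = -5.60×10⁵ V.
ΔV = V_B − V_A = -1.23×10⁵ V.
W_field = −qΔV = −(7.55×10⁻⁶ C)(-1.23×10⁵ V) = 0.925 J.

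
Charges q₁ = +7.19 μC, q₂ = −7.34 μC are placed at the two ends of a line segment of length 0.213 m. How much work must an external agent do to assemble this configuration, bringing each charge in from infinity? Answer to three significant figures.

-2.23 J

The assembly work is the sum of pairwise potential energies, U = Σ_{i<j} kqᵢqⱼ/rᵢⱼ.
The separation is r = 0.213 m.
U = (-2.23) = -2.23 J.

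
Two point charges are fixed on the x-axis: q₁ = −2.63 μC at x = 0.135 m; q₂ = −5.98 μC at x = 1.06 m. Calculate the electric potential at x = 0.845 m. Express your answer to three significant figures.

-2.83×10⁵ V

The total potential is the scalar sum of each charge's contribution, V = Σ kqᵢ/rᵢ.
Distances from the field point to each charge: r₁ = 0.710 m, r₂ = 0.215 m.
V = k[(-2.63×10⁻⁶)/(0.710) + (-5.98×10⁻⁶)/(0.215)] = -2.83×10⁵ V.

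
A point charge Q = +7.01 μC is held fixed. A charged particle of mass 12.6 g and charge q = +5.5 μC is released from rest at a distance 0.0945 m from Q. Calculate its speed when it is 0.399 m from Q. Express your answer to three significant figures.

Only the electrostatic force acts, so mechanical energy is conserved: ½mv² = U₁ − U₂ = kQq(1/r₁ − 1/r₂).
U₁ − U₂ = (8.99×10⁹ N·m²/C²)(7.01×10⁻⁶ C)(5.50×10⁻⁶ C)(1/0.0945 − 1/0.399) = 2.80 J.
v = √(2·2.80/0.0126) = 21.1 m/s.

21.1 m/s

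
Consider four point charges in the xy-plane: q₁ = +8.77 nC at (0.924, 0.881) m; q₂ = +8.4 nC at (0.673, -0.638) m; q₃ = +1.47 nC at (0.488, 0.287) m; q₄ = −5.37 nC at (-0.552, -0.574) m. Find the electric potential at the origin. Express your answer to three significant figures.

106 V

The total potential is the scalar sum of each charge's contribution, V = Σ kqᵢ/rᵢ.
Distances from the field point to each charge: r₁ = 1.28 m, r₂ = 0.927 m, r₃ = 0.566 m, r₄ = 0.796 m.
V = k[(8.77×10⁻⁹)/(1.28) + (8.40×10⁻⁹)/(0.927) + (1.47×10⁻⁹)/(0.566) + (-5.37×10⁻⁹)/(0.796)] = 106 V.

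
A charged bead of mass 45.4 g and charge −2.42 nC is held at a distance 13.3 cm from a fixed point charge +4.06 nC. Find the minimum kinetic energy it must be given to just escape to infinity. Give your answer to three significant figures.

6.64×10⁻⁷ J

To just escape, total mechanical energy must reach zero at infinity: ½mv²_min + U = 0, so ½mv²_min = −U = |kQq|/r.
|U| = |kQq|/r = (8.99×10⁹ N·m²/C²)(4.06×10⁻⁹)(2.42×10⁻⁹)/(0.133) = 6.64×10⁻⁷ J.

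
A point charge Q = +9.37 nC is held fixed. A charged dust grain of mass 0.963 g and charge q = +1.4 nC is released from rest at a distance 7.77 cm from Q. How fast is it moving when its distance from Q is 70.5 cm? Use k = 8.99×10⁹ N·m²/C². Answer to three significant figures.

Only the electrostatic force acts, so mechanical energy is conserved: ½mv² = U₁ − U₂ = kQq(1/r₁ − 1/r₂).
U₁ − U₂ = (8.99×10⁹ N·m²/C²)(9.37×10⁻⁹ C)(1.40×10⁻⁹ C)(1/0.0777 − 1/0.705) = 1.35×10⁻⁶ J.
v = √(2·1.35×10⁻⁶/9.63×10⁻⁴) = 0.0530 m/s.

0.0530 m/s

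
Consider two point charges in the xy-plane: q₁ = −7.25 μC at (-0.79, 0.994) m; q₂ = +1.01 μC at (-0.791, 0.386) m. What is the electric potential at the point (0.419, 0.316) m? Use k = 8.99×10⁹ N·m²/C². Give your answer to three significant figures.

-3.95×10⁴ V

The total potential is the scalar sum of each charge's contribution, V = Σ kqᵢ/rᵢ.
Distances from the field point to each charge: r₁ = 1.39 m, r₂ = 1.21 m.
V = k[(-7.25×10⁻⁶)/(1.39) + (1.01×10⁻⁶)/(1.21)] = -3.95×10⁴ V.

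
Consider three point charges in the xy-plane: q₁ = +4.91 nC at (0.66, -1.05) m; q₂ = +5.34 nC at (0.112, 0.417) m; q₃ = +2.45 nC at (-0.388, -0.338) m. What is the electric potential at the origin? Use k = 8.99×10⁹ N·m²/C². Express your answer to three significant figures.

190 V

The total potential is the scalar sum of each charge's contribution, V = Σ kqᵢ/rᵢ.
Distances from the field point to each charge: r₁ = 1.24 m, r₂ = 0.432 m, r₃ = 0.515 m.
V = k[(4.91×10⁻⁹)/(1.24) + (5.34×10⁻⁹)/(0.432) + (2.45×10⁻⁹)/(0.515)] = 190 V.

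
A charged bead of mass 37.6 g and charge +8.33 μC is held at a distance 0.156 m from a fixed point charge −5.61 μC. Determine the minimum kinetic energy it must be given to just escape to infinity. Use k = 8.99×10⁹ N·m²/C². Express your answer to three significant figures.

2.69 J

To just escape, total mechanical energy must reach zero at infinity: ½mv²_min + U = 0, so ½mv²_min = −U = |kQq|/r.
|U| = |kQq|/r = (8.99×10⁹ N·m²/C²)(5.61×10⁻⁶)(8.33×10⁻⁶)/(0.156) = 2.69 J.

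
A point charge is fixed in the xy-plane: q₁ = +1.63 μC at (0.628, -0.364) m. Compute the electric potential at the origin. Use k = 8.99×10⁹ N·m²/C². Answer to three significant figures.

2.02×10⁴ V

The total potential is the scalar sum of each charge's contribution, V = Σ kqᵢ/rᵢ.
Distances from the field point to each charge: r₁ = 0.726 m.
V = k[(1.63×10⁻⁶)/(0.726)] = 2.02×10⁴ V.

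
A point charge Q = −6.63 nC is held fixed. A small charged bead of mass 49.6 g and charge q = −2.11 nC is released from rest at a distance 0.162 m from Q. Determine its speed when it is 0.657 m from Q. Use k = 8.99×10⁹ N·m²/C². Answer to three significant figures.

4.86×10⁻³ m/s

Only the electrostatic force acts, so mechanical energy is conserved: ½mv² = U₁ − U₂ = kQq(1/r₁ − 1/r₂).
U₁ − U₂ = (8.99×10⁹ N·m²/C²)(-6.63×10⁻⁹ C)(-2.11×10⁻⁹ C)(1/0.162 − 1/0.657) = 5.85×10⁻⁷ J.
v = √(2·5.85×10⁻⁷/0.0496) = 4.86×10⁻³ m/s.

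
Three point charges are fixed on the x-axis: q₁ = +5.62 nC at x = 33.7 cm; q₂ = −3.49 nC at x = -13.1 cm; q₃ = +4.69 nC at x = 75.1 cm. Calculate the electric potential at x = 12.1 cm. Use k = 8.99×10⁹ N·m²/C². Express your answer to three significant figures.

176 V

The total potential is the scalar sum of each charge's contribution, V = Σ kqᵢ/rᵢ.
Distances from the field point to each charge: r₁ = 0.216 m, r₂ = 0.252 m, r₃ = 0.630 m.
V = k[(5.62×10⁻⁹)/(0.216) + (-3.49×10⁻⁹)/(0.252) + (4.69×10⁻⁹)/(0.630)] = 176 V.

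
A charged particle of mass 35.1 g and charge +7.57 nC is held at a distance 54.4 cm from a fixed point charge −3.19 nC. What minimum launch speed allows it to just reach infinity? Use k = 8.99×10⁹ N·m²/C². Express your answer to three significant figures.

To just escape, total mechanical energy must reach zero at infinity: ½mv²_min + U = 0, so ½mv²_min = −U = |kQq|/r.
|U| = |kQq|/r = (8.99×10⁹ N·m²/C²)(3.19×10⁻⁹)(7.57×10⁻⁹)/(0.544) = 3.99×10⁻⁷ J.
v_min = √(2|U|/m) = √(2·3.99×10⁻⁷/0.0351) = 4.77×10⁻³ m/s.

4.77×10⁻³ m/s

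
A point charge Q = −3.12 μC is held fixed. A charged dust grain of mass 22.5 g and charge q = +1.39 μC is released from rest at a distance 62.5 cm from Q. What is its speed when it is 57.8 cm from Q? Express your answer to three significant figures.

Only the electrostatic force acts, so mechanical energy is conserved: ½mv² = U₁ − U₂ = kQq(1/r₁ − 1/r₂).
U₁ − U₂ = (8.99×10⁹ N·m²/C²)(-3.12×10⁻⁶ C)(1.39×10⁻⁶ C)(1/0.625 − 1/0.578) = 5.07×10⁻³ J.
v = √(2·5.07×10⁻³/0.0225) = 0.671 m/s.

0.671 m/s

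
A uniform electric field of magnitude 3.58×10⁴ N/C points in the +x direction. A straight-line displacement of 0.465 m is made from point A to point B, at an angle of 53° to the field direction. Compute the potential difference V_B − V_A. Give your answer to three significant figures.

Only the component of displacement along E changes the potential: ΔV = −E·d·cosθ.
ΔV = −(3.58×10⁴ V/m)(0.465 m)cos53° = -1.00×10⁴ V.

-1.00×10⁴ V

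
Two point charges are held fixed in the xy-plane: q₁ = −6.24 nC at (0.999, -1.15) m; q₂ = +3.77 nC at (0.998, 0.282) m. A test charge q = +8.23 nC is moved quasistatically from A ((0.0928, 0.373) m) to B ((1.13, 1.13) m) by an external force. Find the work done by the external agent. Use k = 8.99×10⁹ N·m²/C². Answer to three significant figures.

For quasistatic motion the external work equals the change in potential energy: W_ext = qΔV = q(V_B − V_A).
At A: distances to the source charges are 1.77 m, 0.910 m; V_A = Σ kqᵢ/rᵢ = 5.60 V.
At B: distances to the source charges are 2.28 m, 0.858 m; V_B = Σ kqᵢ/rᵢ = 14.9 V.
ΔV = V_B − V_A = 9.33 V.
W_ext = qΔV = (8.23×10⁻⁹ C)(9.33 V) = 7.68×10⁻⁸ J.

7.68×10⁻⁸ J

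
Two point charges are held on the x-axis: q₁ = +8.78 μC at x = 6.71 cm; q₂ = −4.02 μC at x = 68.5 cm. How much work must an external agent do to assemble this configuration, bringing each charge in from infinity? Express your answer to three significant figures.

The work to assemble the configuration equals its total potential energy, U = Σ kqᵢqⱼ/rᵢⱼ over all pairs.
Pair separations: r₁₂ = 0.618 m.
U = (-0.514) = -0.514 J.

-0.514 J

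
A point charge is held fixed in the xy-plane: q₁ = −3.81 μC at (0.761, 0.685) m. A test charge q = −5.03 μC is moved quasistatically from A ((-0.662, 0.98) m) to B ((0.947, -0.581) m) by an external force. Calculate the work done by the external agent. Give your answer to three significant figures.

0.0161 J

For quasistatic motion the external work equals the change in potential energy: W_ext = qΔV = q(V_B − V_A).
At A: distance to the source charge is 1.45 m; V_A = kq₁/r = -2.36×10⁴ V.
At B: distance to the source charge is 1.28 m; V_B = kq₁/r = -2.68×10⁴ V.
ΔV = V_B − V_A = -3200 V.
W_ext = qΔV = (-5.03×10⁻⁶ C)(-3200 V) = 0.0161 J.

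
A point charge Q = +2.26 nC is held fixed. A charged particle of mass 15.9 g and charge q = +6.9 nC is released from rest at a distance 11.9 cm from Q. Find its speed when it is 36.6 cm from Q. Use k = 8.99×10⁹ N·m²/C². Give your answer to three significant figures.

0.0100 m/s

Only the electrostatic force acts, so mechanical energy is conserved: ½mv² = U₁ − U₂ = kQq(1/r₁ − 1/r₂).
U₁ − U₂ = (8.99×10⁹ N·m²/C²)(2.26×10⁻⁹ C)(6.90×10⁻⁹ C)(1/0.119 − 1/0.366) = 7.95×10⁻⁷ J.
v = √(2·7.95×10⁻⁷/0.0159) = 0.0100 m/s.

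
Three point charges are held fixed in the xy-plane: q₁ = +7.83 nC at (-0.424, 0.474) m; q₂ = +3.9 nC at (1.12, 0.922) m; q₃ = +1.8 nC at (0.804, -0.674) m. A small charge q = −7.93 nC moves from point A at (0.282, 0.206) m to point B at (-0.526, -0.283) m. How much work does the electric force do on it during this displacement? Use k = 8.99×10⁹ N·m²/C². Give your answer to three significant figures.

-1.57×10⁻⁷ J

The work done by the electric force is W_field = −ΔU = −q(V_B − V_A) = q(V_A − V_B).
At A: distances to the source charges are 0.755 m, 1.10 m, 1.02 m; V_A = Σ kqᵢ/rᵢ = 141 V.
At B: distances to the source charges are 0.764 m, 2.04 m, 1.39 m; V_B = Σ kqᵢ/rᵢ = 121 V.
ΔV = V_B − V_A = -19.8 V.
W_field = −qΔV = −(-7.93×10⁻⁹ C)(-19.8 V) = -1.57×10⁻⁷ J.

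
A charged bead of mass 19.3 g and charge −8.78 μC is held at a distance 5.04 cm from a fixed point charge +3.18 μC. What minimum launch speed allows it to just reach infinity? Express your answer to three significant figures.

To just escape, total mechanical energy must reach zero at infinity: ½mv²_min + U = 0, so ½mv²_min = −U = |kQq|/r.
|U| = |kQq|/r = (8.99×10⁹ N·m²/C²)(3.18×10⁻⁶)(8.78×10⁻⁶)/(0.0504) = 4.98 J.
v_min = √(2|U|/m) = √(2·4.98/0.0193) = 22.7 m/s.

22.7 m/s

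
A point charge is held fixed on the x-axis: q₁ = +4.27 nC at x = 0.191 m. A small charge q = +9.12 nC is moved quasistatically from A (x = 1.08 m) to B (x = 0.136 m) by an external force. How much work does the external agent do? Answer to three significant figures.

5.97×10⁻⁶ J

For quasistatic motion the external work equals the change in potential energy: W_ext = qΔV = q(V_B − V_A).
At A: distance to the source charge is 0.889 m; V_A = kq₁/r = 43.2 V.
At B: distance to the source charge is 0.0550 m; V_B = kq₁/r = 698 V.
ΔV = V_B − V_A = 655 V.
W_ext = qΔV = (9.12×10⁻⁹ C)(655 V) = 5.97×10⁻⁶ J.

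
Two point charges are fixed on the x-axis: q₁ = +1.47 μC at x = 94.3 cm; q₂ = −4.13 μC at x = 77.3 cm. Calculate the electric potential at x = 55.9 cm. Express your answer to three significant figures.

The total potential is the scalar sum of each charge's contribution, V = Σ kqᵢ/rᵢ.
Distances from the field point to each charge: r₁ = 0.384 m, r₂ = 0.214 m.
V = k[(1.47×10⁻⁶)/(0.384) + (-4.13×10⁻⁶)/(0.214)] = -1.39×10⁵ V.

-1.39×10⁵ V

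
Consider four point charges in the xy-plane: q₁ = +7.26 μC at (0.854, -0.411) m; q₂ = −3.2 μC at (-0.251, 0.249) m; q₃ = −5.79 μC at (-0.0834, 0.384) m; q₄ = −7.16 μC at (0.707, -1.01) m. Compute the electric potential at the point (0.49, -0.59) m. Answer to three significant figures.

-4.70×10⁴ V

The total potential is the scalar sum of each charge's contribution, V = Σ kqᵢ/rᵢ.
Distances from the field point to each charge: r₁ = 0.406 m, r₂ = 1.12 m, r₃ = 1.13 m, r₄ = 0.473 m.
V = k[(7.26×10⁻⁶)/(0.406) + (-3.20×10⁻⁶)/(1.12) + (-5.79×10⁻⁶)/(1.13) + (-7.16×10⁻⁶)/(0.473)] = -4.70×10⁴ V.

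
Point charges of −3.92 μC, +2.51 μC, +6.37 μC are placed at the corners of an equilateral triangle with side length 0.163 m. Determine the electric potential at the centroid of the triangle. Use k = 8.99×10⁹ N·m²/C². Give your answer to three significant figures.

4.74×10⁵ V

The total potential is the scalar sum of each charge's contribution, V = Σ kqᵢ/rᵢ.
The distance from each vertex to the centroid is a/√3 = 0.0941 m.
V = k[(-3.92×10⁻⁶)/(0.0941) + (2.51×10⁻⁶)/(0.0941) + (6.37×10⁻⁶)/(0.0941)] = 4.74×10⁵ V.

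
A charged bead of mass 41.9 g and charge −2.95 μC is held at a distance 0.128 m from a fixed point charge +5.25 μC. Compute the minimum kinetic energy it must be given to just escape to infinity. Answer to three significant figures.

1.09 J

To just escape, total mechanical energy must reach zero at infinity: ½mv²_min + U = 0, so ½mv²_min = −U = |kQq|/r.
|U| = |kQq|/r = (8.99×10⁹ N·m²/C²)(5.25×10⁻⁶)(2.95×10⁻⁶)/(0.128) = 1.09 J.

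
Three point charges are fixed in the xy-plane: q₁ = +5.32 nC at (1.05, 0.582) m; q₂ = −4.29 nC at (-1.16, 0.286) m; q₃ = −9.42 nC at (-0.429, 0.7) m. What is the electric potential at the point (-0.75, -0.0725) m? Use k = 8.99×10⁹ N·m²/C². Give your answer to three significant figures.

Electric potential is a scalar, so the contributions from each charge add algebraically: V = Σ kqᵢ/rᵢ.
Distances from the field point to each charge: r₁ = 1.92 m, r₂ = 0.545 m, r₃ = 0.837 m.
V = k[(5.32×10⁻⁹)/(1.92) + (-4.29×10⁻⁹)/(0.545) + (-9.42×10⁻⁹)/(0.837)] = -147 V.

-147 V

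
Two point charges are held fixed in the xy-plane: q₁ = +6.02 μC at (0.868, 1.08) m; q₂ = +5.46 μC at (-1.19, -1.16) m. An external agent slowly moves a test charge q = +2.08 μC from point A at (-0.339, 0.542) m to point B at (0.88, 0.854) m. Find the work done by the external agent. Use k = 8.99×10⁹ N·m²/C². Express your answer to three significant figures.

0.394 J

For quasistatic motion the external work equals the change in potential energy: W_ext = qΔV = q(V_B − V_A).
At A: distances to the source charges are 1.32 m, 1.90 m; V_A = Σ kqᵢ/rᵢ = 6.67×10⁴ V.
At B: distances to the source charges are 0.226 m, 2.89 m; V_B = Σ kqᵢ/rᵢ = 2.56×10⁵ V.
ΔV = V_B − V_A = 1.89×10⁵ V.
W_ext = qΔV = (2.08×10⁻⁶ C)(1.89×10⁵ V) = 0.394 J.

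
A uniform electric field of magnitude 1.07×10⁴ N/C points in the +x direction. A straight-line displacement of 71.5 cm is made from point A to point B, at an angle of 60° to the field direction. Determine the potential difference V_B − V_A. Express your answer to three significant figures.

Only the component of displacement along E changes the potential: ΔV = −E·d·cosθ.
ΔV = −(1.07×10⁴ V/m)(0.715 m)cos60° = -3830 V.

-3830 V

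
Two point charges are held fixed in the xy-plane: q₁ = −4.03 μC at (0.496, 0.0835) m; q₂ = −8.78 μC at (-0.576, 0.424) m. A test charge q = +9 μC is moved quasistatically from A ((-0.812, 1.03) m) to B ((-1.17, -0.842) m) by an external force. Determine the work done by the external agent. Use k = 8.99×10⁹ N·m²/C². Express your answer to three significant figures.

For quasistatic motion the external work equals the change in potential energy: W_ext = qΔV = q(V_B − V_A).
At A: distances to the source charges are 1.61 m, 0.650 m; V_A = Σ kqᵢ/rᵢ = -1.44×10⁵ V.
At B: distances to the source charges are 1.91 m, 1.40 m; V_B = Σ kqᵢ/rᵢ = -7.55×10⁴ V.
ΔV = V_B − V_A = 6.84×10⁴ V.
W_ext = qΔV = (9.00×10⁻⁶ C)(6.84×10⁴ V) = 0.615 J.

0.615 J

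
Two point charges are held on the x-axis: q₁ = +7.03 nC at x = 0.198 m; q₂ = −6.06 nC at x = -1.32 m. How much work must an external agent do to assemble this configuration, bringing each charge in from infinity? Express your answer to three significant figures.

-2.52×10⁻⁷ J

The assembly work is the sum of pairwise potential energies, U = Σ_{i<j} kqᵢqⱼ/rᵢⱼ.
Pair separations: r₁₂ = 1.52 m.
U = (-2.52×10⁻⁷) = -2.52×10⁻⁷ J.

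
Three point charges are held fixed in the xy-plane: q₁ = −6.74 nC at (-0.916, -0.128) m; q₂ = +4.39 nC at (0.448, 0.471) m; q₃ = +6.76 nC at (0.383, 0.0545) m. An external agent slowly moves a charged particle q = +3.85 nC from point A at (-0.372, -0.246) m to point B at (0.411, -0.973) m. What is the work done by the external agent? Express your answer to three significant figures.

1.76×10⁻⁷ J

For quasistatic motion the external work equals the change in potential energy: W_ext = qΔV = q(V_B − V_A).
At A: distances to the source charges are 0.557 m, 1.09 m, 0.813 m; V_A = Σ kqᵢ/rᵢ = 2.17 V.
At B: distances to the source charges are 1.57 m, 1.44 m, 1.03 m; V_B = Σ kqᵢ/rᵢ = 47.9 V.
ΔV = V_B − V_A = 45.8 V.
W_ext = qΔV = (3.85×10⁻⁹ C)(45.8 V) = 1.76×10⁻⁷ J.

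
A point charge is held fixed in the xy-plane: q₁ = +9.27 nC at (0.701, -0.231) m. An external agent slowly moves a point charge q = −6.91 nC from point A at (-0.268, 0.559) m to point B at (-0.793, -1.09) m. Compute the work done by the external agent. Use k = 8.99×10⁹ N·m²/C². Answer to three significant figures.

1.26×10⁻⁷ J

For quasistatic motion the external work equals the change in potential energy: W_ext = qΔV = q(V_B − V_A).
At A: distance to the source charge is 1.25 m; V_A = kq₁/r = 66.7 V.
At B: distance to the source charge is 1.72 m; V_B = kq₁/r = 48.4 V.
ΔV = V_B − V_A = -18.3 V.
W_ext = qΔV = (-6.91×10⁻⁹ C)(-18.3 V) = 1.26×10⁻⁷ J.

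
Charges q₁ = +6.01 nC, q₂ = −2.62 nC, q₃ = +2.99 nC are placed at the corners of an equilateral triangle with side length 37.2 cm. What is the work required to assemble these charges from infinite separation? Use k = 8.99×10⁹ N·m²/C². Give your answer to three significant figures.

-1.36×10⁻⁷ J

The work to assemble the configuration equals its total potential energy, U = Σ kqᵢqⱼ/rᵢⱼ over all pairs.
All three pair separations equal the side length, 0.372 m.
U = (-3.81×10⁻⁷) + (4.34×10⁻⁷) + (-1.89×10⁻⁷) = -1.36×10⁻⁷ J.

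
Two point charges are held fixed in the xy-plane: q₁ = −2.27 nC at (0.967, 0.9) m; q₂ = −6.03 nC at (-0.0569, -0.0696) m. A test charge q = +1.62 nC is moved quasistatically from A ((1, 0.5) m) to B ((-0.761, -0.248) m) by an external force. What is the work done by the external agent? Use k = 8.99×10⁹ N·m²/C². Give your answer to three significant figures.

For quasistatic motion the external work equals the change in potential energy: W_ext = qΔV = q(V_B − V_A).
At A: distances to the source charges are 0.401 m, 1.20 m; V_A = Σ kqᵢ/rᵢ = -96.0 V.
At B: distances to the source charges are 2.07 m, 0.726 m; V_B = Σ kqᵢ/rᵢ = -84.5 V.
ΔV = V_B − V_A = 11.5 V.
W_ext = qΔV = (1.62×10⁻⁹ C)(11.5 V) = 1.87×10⁻⁸ J.

1.87×10⁻⁸ J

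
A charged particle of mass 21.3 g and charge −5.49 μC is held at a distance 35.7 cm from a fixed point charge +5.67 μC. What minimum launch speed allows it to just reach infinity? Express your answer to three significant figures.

8.58 m/s

To just escape, total mechanical energy must reach zero at infinity: ½mv²_min + U = 0, so ½mv²_min = −U = |kQq|/r.
|U| = |kQq|/r = (8.99×10⁹ N·m²/C²)(5.67×10⁻⁶)(5.49×10⁻⁶)/(0.357) = 0.784 J.
v_min = √(2|U|/m) = √(2·0.784/0.0213) = 8.58 m/s.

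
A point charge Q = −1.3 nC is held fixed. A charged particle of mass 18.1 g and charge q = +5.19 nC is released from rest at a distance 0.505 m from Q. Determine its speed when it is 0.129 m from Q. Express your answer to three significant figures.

Only the electrostatic force acts, so mechanical energy is conserved: ½mv² = U₁ − U₂ = kQq(1/r₁ − 1/r₂).
U₁ − U₂ = (8.99×10⁹ N·m²/C²)(-1.30×10⁻⁹ C)(5.19×10⁻⁹ C)(1/0.505 − 1/0.129) = 3.50×10⁻⁷ J.
v = √(2·3.50×10⁻⁷/0.0181) = 6.22×10⁻³ m/s.

6.22×10⁻³ m/s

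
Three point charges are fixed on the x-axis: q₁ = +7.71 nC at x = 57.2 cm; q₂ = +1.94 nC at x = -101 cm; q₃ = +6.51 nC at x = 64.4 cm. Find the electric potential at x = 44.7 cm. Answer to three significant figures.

Electric potential is a scalar, so the contributions from each charge add algebraically: V = Σ kqᵢ/rᵢ.
Distances from the field point to each charge: r₁ = 0.125 m, r₂ = 1.46 m, r₃ = 0.197 m.
V = k[(7.71×10⁻⁹)/(0.125) + (1.94×10⁻⁹)/(1.46) + (6.51×10⁻⁹)/(0.197)] = 864 V.

864 V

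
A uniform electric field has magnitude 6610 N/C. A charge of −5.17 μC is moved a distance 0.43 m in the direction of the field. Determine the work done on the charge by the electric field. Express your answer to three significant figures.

The potential change for a displacement 0.43 m in the direction of the field is ΔV = −Ed = -2840 V.
W_field = −qΔV = -0.0147 J.

-0.0147 J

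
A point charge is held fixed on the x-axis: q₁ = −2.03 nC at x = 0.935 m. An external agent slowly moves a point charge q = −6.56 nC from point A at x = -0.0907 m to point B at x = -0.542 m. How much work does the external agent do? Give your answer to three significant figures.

-3.57×10⁻⁸ J

For quasistatic motion the external work equals the change in potential energy: W_ext = qΔV = q(V_B − V_A).
At A: distance to the source charge is 1.03 m; V_A = kq₁/r = -17.8 V.
At B: distance to the source charge is 1.48 m; V_B = kq₁/r = -12.4 V.
ΔV = V_B − V_A = 5.44 V.
W_ext = qΔV = (-6.56×10⁻⁹ C)(5.44 V) = -3.57×10⁻⁸ J.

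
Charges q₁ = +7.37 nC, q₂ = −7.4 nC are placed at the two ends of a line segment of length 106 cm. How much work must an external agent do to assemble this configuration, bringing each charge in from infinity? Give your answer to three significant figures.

-4.63×10⁻⁷ J

The assembly work is the sum of pairwise potential energies, U = Σ_{i<j} kqᵢqⱼ/rᵢⱼ.
The separation is r = 1.06 m.
U = (-4.63×10⁻⁷) = -4.63×10⁻⁷ J.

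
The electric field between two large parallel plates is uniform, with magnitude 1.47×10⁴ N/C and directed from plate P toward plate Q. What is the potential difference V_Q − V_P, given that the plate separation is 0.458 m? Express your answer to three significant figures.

In a uniform field, potential decreases in the direction of E: ΔV = −E·d for a displacement d parallel to E.
Going from P to Q is a displacement of 0.458 m along the field, so V_Q − V_P = −Ed = -6730 V.

-6730 V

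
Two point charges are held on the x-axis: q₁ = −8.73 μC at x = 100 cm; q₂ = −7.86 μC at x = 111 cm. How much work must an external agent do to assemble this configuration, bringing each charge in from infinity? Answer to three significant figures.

The assembly work is the sum of pairwise potential energies, U = Σ_{i<j} kqᵢqⱼ/rᵢⱼ.
Pair separations: r₁₂ = 0.110 m.
U = (5.61) = 5.61 J.

5.61 J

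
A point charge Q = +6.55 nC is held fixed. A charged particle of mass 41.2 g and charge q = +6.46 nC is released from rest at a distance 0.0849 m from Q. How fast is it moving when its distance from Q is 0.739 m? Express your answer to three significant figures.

0.0139 m/s

Only the electrostatic force acts, so mechanical energy is conserved: ½mv² = U₁ − U₂ = kQq(1/r₁ − 1/r₂).
U₁ − U₂ = (8.99×10⁹ N·m²/C²)(6.55×10⁻⁹ C)(6.46×10⁻⁹ C)(1/0.0849 − 1/0.739) = 3.97×10⁻⁶ J.
v = √(2·3.97×10⁻⁶/0.0412) = 0.0139 m/s.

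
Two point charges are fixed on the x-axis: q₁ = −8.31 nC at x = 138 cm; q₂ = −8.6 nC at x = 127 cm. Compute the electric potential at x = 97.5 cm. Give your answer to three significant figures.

-447 V

The total potential is the scalar sum of each charge's contribution, V = Σ kqᵢ/rᵢ.
Distances from the field point to each charge: r₁ = 0.405 m, r₂ = 0.295 m.
V = k[(-8.31×10⁻⁹)/(0.405) + (-8.60×10⁻⁹)/(0.295)] = -447 V.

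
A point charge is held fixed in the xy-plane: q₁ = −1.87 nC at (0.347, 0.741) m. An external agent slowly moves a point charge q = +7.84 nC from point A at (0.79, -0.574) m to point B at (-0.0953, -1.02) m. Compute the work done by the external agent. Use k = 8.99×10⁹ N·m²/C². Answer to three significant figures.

2.24×10⁻⁸ J

For quasistatic motion the external work equals the change in potential energy: W_ext = qΔV = q(V_B − V_A).
At A: distance to the source charge is 1.39 m; V_A = kq₁/r = -12.1 V.
At B: distance to the source charge is 1.82 m; V_B = kq₁/r = -9.26 V.
ΔV = V_B − V_A = 2.86 V.
W_ext = qΔV = (7.84×10⁻⁹ C)(2.86 V) = 2.24×10⁻⁸ J.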